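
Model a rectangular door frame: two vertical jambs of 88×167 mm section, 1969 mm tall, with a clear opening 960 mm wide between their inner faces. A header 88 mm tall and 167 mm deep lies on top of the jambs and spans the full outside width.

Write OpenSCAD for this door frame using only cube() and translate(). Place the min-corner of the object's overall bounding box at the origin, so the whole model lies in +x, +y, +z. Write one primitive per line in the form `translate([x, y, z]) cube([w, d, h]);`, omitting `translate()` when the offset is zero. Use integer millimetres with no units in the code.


cube([88, 167, 1969]);
translate([1048, 0, 0]) cube([88, 167, 1969]);
translate([0, 0, 1969]) cube([1136, 167, 88]);


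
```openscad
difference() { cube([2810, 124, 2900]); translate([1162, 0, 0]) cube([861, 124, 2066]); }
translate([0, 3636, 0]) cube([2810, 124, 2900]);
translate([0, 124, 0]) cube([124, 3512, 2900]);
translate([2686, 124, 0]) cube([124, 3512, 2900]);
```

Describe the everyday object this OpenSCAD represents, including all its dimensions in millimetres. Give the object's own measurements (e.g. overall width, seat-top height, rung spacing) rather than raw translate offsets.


A single room: four walls, each 2900 mm tall and 124 mm thick, enclosing an outside footprint 2810×3760 mm (x × y), no floor or roof. The front and back walls (−y and +y sides) run the full x-width; the side walls fit between their inner faces. A door opening 861 mm wide and 2066 mm tall is cut through the front wall from the floor up, its −x edge 1162 mm from the wall's −x end.


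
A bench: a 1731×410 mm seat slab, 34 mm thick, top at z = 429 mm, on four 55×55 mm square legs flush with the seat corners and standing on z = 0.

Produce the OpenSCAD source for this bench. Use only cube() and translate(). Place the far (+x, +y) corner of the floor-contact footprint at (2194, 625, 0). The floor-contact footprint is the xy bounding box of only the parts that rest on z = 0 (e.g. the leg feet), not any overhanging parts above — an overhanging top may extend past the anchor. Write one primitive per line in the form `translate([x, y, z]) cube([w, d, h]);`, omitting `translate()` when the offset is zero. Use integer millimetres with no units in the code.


translate([463, 215, 395]) cube([1731, 410, 34]);
translate([463, 215, 0]) cube([55, 55, 395]);
translate([463, 570, 0]) cube([55, 55, 395]);
translate([2139, 215, 0]) cube([55, 55, 395]);
translate([2139, 570, 0]) cube([55, 55, 395]);


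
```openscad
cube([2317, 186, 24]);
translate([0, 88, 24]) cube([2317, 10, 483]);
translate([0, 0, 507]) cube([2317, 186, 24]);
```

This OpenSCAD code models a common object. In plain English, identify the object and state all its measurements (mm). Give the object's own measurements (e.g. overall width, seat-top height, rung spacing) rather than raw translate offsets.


An I-beam lying along x, 2317 mm long. Overall section height 531 mm. Two flanges 186 mm wide (y) and 24 mm thick, one on the floor and one at the top; a web 10 mm thick runs between them, centred on the flange width.


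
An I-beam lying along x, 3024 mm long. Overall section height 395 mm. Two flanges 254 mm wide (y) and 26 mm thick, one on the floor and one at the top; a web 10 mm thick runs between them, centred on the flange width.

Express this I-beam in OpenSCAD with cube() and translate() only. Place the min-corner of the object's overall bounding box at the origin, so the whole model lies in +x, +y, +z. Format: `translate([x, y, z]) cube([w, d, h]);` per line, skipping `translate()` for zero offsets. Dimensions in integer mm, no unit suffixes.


cube([3024, 254, 26]);
translate([0, 122, 26]) cube([3024, 10, 343]);
translate([0, 0, 369]) cube([3024, 254, 26]);


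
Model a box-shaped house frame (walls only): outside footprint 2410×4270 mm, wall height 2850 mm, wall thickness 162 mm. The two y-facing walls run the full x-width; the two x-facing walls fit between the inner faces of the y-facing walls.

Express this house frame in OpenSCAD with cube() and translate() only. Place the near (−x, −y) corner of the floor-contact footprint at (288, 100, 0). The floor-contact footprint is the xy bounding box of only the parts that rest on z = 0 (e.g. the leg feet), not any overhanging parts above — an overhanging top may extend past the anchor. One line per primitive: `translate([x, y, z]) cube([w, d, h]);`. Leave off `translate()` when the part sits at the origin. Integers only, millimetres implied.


translate([288, 100, 0]) cube([2410, 162, 2850]);
translate([288, 4208, 0]) cube([2410, 162, 2850]);
translate([288, 262, 0]) cube([162, 3946, 2850]);
translate([2536, 262, 0]) cube([162, 3946, 2850]);


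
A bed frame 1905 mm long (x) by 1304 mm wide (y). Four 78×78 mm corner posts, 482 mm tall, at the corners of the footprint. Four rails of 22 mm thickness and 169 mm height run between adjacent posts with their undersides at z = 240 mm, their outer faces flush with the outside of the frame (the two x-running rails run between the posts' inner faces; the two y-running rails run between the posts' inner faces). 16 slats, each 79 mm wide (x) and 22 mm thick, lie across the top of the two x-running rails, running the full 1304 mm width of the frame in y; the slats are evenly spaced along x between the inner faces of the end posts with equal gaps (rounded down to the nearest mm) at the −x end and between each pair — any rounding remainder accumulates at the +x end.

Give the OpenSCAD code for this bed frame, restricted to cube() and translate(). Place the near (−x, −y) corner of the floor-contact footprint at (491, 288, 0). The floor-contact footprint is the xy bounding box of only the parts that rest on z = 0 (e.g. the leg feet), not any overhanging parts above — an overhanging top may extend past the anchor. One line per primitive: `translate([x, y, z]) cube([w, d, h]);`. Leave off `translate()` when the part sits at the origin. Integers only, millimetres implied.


translate([491, 288, 0]) cube([78, 78, 482]);
translate([491, 1514, 0]) cube([78, 78, 482]);
translate([2318, 288, 0]) cube([78, 78, 482]);
translate([2318, 1514, 0]) cube([78, 78, 482]);
translate([569, 288, 240]) cube([1749, 22, 169]);
translate([569, 1570, 240]) cube([1749, 22, 169]);
translate([491, 366, 240]) cube([22, 1148, 169]);
translate([2374, 366, 240]) cube([22, 1148, 169]);
translate([597, 288, 409]) cube([79, 1304, 22]);
translate([704, 288, 409]) cube([79, 1304, 22]);
translate([811, 288, 409]) cube([79, 1304, 22]);
translate([918, 288, 409]) cube([79, 1304, 22]);
translate([1025, 288, 409]) cube([79, 1304, 22]);
translate([1132, 288, 409]) cube([79, 1304, 22]);
translate([1239, 288, 409]) cube([79, 1304, 22]);
translate([1346, 288, 409]) cube([79, 1304, 22]);
translate([1453, 288, 409]) cube([79, 1304, 22]);
translate([1560, 288, 409]) cube([79, 1304, 22]);
translate([1667, 288, 409]) cube([79, 1304, 22]);
translate([1774, 288, 409]) cube([79, 1304, 22]);
translate([1881, 288, 409]) cube([79, 1304, 22]);
translate([1988, 288, 409]) cube([79, 1304, 22]);
translate([2095, 288, 409]) cube([79, 1304, 22]);
translate([2202, 288, 409]) cube([79, 1304, 22]);


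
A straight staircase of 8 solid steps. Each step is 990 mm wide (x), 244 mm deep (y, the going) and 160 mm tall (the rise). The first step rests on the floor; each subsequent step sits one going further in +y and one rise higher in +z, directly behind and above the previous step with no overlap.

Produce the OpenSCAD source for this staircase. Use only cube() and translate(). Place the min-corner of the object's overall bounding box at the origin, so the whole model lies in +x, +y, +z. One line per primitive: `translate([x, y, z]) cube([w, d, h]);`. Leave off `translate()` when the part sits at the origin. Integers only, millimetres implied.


cube([990, 244, 160]);
translate([0, 244, 160]) cube([990, 244, 160]);
translate([0, 488, 320]) cube([990, 244, 160]);
translate([0, 732, 480]) cube([990, 244, 160]);
translate([0, 976, 640]) cube([990, 244, 160]);
translate([0, 1220, 800]) cube([990, 244, 160]);
translate([0, 1464, 960]) cube([990, 244, 160]);
translate([0, 1708, 1120]) cube([990, 244, 160]);


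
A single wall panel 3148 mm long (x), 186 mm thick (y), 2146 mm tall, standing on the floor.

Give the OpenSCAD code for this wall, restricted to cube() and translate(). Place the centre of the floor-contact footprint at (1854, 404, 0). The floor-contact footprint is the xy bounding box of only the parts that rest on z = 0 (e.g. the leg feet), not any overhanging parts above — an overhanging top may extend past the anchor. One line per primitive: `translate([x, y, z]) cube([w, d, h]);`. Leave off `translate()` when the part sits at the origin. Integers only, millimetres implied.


translate([280, 311, 0]) cube([3148, 186, 2146]);


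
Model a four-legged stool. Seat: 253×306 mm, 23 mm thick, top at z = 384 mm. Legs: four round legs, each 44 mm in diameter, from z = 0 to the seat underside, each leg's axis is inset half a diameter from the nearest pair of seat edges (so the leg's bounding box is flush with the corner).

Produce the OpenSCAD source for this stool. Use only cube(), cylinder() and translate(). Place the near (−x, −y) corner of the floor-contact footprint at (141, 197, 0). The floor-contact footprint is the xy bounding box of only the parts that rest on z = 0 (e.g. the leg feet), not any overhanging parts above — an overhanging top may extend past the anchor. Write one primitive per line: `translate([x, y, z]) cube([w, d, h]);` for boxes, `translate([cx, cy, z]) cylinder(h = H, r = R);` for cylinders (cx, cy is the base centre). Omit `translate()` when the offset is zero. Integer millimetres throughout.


translate([141, 197, 361]) cube([253, 306, 23]);
translate([163, 219, 0]) cylinder(h = 361, r = 22);
translate([372, 219, 0]) cylinder(h = 361, r = 22);
translate([163, 481, 0]) cylinder(h = 361, r = 22);
translate([372, 481, 0]) cylinder(h = 361, r = 22);


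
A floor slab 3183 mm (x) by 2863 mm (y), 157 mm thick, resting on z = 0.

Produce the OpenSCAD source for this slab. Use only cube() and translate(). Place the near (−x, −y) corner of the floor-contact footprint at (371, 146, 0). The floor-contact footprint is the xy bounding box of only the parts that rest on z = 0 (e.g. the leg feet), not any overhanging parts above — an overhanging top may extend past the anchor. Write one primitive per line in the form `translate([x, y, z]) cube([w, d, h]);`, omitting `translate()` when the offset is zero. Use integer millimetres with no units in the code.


translate([371, 146, 0]) cube([3183, 2863, 157]);


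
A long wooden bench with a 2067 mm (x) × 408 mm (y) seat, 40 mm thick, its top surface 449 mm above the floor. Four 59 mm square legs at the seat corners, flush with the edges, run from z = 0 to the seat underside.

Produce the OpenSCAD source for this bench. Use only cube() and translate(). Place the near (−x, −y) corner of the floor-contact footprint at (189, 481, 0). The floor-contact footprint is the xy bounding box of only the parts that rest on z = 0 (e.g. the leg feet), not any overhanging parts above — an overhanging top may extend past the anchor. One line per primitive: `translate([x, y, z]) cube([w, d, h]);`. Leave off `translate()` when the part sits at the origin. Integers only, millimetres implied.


// leg_h = 449 − 40 = 409
translate([189, 481, 409]) cube([2067, 408, 40]);
translate([189, 481, 0]) cube([59, 59, 409]);
translate([189, 830, 0]) cube([59, 59, 409]);
translate([2197, 481, 0]) cube([59, 59, 409]);
translate([2197, 830, 0]) cube([59, 59, 409]);


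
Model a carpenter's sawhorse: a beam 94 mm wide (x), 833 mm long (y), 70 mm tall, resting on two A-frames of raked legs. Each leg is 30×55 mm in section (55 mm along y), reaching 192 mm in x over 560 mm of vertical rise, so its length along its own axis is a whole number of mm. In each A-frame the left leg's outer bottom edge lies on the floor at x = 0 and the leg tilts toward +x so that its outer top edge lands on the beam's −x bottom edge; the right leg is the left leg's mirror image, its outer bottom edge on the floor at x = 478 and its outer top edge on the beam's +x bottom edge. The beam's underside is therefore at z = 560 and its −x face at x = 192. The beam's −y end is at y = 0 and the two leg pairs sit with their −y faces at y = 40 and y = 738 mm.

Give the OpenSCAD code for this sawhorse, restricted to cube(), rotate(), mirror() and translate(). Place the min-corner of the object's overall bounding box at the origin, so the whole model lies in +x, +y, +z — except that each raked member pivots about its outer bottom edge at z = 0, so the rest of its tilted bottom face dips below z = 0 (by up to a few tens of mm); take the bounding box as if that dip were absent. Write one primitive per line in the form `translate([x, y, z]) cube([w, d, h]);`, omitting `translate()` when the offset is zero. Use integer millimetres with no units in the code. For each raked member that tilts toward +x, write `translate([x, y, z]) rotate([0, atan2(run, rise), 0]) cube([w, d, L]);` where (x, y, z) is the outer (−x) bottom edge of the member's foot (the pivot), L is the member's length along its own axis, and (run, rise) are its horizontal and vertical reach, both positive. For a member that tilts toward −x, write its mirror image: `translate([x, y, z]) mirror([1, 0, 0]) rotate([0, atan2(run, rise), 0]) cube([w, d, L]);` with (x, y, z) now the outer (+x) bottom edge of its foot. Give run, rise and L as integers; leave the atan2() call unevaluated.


translate([192, 0, 560]) cube([94, 833, 70]);
translate([0, 40, 0]) rotate([0, atan2(192, 560), 0]) cube([30, 55, 592]);
translate([478, 40, 0]) mirror([1, 0, 0]) rotate([0, atan2(192, 560), 0]) cube([30, 55, 592]);
translate([0, 738, 0]) rotate([0, atan2(192, 560), 0]) cube([30, 55, 592]);
translate([478, 738, 0]) mirror([1, 0, 0]) rotate([0, atan2(192, 560), 0]) cube([30, 55, 592]);


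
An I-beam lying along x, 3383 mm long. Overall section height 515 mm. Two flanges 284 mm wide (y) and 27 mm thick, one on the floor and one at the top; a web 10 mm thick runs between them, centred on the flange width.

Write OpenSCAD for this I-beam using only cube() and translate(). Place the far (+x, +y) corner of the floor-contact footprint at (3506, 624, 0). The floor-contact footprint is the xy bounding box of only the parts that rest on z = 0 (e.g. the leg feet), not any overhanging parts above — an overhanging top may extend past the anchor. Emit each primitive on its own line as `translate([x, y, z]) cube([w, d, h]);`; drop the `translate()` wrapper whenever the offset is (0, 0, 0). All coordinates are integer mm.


translate([123, 340, 0]) cube([3383, 284, 27]);
translate([123, 477, 27]) cube([3383, 10, 461]);
translate([123, 340, 488]) cube([3383, 284, 27]);


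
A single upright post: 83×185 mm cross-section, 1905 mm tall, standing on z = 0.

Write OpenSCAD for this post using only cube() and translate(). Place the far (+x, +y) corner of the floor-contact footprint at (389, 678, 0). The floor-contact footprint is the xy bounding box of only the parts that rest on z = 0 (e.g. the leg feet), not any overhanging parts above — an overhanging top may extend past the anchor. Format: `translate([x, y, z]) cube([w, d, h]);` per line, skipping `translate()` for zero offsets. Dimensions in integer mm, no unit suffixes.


translate([306, 493, 0]) cube([83, 185, 1905]);


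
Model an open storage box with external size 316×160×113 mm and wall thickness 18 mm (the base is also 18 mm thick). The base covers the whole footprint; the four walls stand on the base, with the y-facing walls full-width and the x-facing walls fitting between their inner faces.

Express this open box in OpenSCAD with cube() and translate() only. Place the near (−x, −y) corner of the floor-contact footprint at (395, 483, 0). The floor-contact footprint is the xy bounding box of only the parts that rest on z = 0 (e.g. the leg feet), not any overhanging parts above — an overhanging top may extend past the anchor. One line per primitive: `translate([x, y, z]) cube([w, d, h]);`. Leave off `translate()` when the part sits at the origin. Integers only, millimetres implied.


translate([395, 483, 0]) cube([316, 160, 18]);
translate([395, 483, 18]) cube([316, 18, 95]);
translate([395, 625, 18]) cube([316, 18, 95]);
translate([395, 501, 18]) cube([18, 124, 95]);
translate([693, 501, 18]) cube([18, 124, 95]);


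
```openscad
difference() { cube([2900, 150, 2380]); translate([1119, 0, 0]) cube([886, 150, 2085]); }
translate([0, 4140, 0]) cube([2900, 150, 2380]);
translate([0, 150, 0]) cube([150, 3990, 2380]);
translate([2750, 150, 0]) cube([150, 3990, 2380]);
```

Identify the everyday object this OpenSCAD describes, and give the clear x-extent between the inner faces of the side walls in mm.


A single room. The interior width is 2600 mm.

Four walls enclosing a rectangle with a door in the front wall — a room. Outside width 2900 minus two 150 mm walls gives 2600 mm.


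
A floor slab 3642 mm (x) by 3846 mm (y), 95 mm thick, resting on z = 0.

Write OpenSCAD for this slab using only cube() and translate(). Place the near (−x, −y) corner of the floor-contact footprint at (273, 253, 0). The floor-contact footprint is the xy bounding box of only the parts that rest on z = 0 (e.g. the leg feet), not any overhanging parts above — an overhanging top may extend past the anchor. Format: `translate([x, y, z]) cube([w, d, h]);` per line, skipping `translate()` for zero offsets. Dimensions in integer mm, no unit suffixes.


translate([273, 253, 0]) cube([3642, 3846, 95]);


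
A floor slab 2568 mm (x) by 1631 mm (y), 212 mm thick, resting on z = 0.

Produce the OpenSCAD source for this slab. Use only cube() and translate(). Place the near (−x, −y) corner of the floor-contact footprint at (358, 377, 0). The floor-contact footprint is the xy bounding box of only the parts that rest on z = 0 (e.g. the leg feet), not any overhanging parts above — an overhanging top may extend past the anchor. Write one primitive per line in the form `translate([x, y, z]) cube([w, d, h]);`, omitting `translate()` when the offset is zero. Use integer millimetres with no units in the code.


translate([358, 377, 0]) cube([2568, 1631, 212]);


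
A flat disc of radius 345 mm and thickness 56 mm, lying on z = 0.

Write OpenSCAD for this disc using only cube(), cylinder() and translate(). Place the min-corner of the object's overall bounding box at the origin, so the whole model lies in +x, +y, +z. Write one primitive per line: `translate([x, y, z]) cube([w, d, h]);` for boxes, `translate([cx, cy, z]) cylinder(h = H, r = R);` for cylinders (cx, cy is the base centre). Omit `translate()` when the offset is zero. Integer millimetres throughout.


translate([345, 345, 0]) cylinder(h = 56, r = 345);


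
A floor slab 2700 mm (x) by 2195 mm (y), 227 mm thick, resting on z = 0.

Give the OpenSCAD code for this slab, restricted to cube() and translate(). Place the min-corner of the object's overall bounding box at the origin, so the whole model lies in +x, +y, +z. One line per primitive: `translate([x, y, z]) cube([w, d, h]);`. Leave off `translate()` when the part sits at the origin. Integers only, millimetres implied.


cube([2700, 2195, 227]);


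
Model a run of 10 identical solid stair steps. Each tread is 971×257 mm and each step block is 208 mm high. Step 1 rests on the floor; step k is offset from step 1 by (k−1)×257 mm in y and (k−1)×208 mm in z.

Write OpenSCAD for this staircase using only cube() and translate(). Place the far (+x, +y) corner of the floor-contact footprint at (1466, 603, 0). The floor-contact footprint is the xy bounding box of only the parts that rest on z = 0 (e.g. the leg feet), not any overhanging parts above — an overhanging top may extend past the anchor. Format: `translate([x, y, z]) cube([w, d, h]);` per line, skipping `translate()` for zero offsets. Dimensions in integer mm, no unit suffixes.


translate([495, 346, 0]) cube([971, 257, 208]);
translate([495, 603, 208]) cube([971, 257, 208]);
translate([495, 860, 416]) cube([971, 257, 208]);
translate([495, 1117, 624]) cube([971, 257, 208]);
translate([495, 1374, 832]) cube([971, 257, 208]);
translate([495, 1631, 1040]) cube([971, 257, 208]);
translate([495, 1888, 1248]) cube([971, 257, 208]);
translate([495, 2145, 1456]) cube([971, 257, 208]);
translate([495, 2402, 1664]) cube([971, 257, 208]);
translate([495, 2659, 1872]) cube([971, 257, 208]);


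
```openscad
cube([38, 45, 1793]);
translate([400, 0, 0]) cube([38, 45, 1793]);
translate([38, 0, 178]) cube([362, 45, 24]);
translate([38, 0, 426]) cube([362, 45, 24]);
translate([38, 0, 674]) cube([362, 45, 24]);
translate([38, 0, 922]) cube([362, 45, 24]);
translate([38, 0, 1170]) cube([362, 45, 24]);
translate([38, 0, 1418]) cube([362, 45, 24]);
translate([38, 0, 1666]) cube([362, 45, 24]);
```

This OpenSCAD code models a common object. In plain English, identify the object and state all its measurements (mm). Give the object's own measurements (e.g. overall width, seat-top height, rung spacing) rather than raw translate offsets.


A straight ladder. Two 38×45 mm vertical rails, 1793 mm tall, stand 438 mm apart (outside-to-outside) with their front faces coplanar on the −y side. 7 rungs, each 45 mm deep and 24 mm tall, span between the inner faces of the rails, front faces flush with the rails. The lowest rung's underside is at z = 178 mm and rungs are spaced 248 mm apart (underside to underside).


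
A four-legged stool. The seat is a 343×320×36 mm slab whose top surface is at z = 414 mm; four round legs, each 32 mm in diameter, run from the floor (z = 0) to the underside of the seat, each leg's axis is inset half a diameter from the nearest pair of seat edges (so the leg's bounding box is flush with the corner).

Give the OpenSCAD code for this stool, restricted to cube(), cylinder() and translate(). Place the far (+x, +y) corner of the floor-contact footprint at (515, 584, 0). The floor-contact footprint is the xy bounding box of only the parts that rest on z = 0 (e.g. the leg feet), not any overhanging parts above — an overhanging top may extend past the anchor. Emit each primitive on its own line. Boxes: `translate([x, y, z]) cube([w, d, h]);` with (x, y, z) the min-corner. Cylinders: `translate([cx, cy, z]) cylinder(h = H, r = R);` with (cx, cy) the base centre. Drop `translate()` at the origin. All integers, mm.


translate([172, 264, 378]) cube([343, 320, 36]);
translate([188, 280, 0]) cylinder(h = 378, r = 16);
translate([499, 280, 0]) cylinder(h = 378, r = 16);
translate([188, 568, 0]) cylinder(h = 378, r = 16);
translate([499, 568, 0]) cylinder(h = 378, r = 16);


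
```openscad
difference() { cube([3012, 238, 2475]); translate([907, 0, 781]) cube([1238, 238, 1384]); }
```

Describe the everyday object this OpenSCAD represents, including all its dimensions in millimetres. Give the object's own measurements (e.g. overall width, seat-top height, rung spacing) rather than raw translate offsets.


A wall 3012 mm long (x), 238 mm thick (y), 2475 mm tall, with a rectangular window opening cut through it. The opening is 1238 mm wide and 1384 mm tall; its sill is at z = 781 mm and its near (−x) edge is 907 mm from the wall's −x end. The opening passes through the full wall thickness.


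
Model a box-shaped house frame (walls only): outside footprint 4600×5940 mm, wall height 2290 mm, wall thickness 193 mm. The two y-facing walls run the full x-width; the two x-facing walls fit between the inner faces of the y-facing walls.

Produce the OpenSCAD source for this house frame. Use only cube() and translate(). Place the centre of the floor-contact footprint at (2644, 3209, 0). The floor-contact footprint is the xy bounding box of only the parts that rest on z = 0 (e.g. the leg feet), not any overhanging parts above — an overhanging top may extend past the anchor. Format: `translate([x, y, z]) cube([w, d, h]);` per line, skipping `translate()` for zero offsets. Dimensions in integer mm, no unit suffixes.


translate([344, 239, 0]) cube([4600, 193, 2290]);
translate([344, 5986, 0]) cube([4600, 193, 2290]);
translate([344, 432, 0]) cube([193, 5554, 2290]);
translate([4751, 432, 0]) cube([193, 5554, 2290]);


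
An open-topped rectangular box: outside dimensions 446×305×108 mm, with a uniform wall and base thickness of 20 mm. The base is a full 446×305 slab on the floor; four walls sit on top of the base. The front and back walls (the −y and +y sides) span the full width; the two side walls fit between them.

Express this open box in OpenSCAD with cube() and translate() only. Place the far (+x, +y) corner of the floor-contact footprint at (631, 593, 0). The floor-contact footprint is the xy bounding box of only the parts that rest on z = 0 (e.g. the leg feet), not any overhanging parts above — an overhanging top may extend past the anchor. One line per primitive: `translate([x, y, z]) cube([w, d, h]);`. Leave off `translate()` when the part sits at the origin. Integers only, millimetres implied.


translate([185, 288, 0]) cube([446, 305, 20]);
translate([185, 288, 20]) cube([446, 20, 88]);
translate([185, 573, 20]) cube([446, 20, 88]);
translate([185, 308, 20]) cube([20, 265, 88]);
translate([611, 308, 20]) cube([20, 265, 88]);


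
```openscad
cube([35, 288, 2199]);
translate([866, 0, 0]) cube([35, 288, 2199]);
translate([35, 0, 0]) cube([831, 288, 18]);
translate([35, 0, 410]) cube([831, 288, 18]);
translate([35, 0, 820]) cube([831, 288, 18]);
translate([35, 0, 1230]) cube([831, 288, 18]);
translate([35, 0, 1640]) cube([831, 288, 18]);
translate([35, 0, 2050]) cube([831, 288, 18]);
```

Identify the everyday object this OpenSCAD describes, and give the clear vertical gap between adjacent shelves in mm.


A bookshelf. The clear shelf gap is 392 mm.

Two tall side panels with 6 horizontal boards between them — a bookshelf. The first two shelf undersides are at z = 0 and z = 410; with shelf thickness 18, the clear gap is 410 − 0 − 18 = 392 mm.


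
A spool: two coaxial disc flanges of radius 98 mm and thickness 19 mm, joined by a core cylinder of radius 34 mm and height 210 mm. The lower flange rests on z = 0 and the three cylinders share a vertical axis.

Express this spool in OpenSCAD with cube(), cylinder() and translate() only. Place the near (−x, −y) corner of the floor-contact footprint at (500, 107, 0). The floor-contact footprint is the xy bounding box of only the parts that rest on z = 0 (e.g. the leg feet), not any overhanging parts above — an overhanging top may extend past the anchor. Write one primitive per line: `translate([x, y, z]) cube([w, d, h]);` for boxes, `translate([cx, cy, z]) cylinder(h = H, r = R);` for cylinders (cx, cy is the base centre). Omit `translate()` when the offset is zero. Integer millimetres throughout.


translate([598, 205, 0]) cylinder(h = 19, r = 98);
translate([598, 205, 19]) cylinder(h = 210, r = 34);
translate([598, 205, 229]) cylinder(h = 19, r = 98);


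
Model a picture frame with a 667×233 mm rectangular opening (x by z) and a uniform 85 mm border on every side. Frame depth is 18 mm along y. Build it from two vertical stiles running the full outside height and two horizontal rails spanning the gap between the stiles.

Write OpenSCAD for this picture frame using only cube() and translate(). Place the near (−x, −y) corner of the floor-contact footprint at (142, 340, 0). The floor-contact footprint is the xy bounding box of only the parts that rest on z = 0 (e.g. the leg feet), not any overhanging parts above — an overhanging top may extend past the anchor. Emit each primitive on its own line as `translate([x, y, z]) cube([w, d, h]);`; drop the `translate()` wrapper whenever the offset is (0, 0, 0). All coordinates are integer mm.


translate([142, 340, 0]) cube([85, 18, 403]);
translate([894, 340, 0]) cube([85, 18, 403]);
translate([227, 340, 0]) cube([667, 18, 85]);
translate([227, 340, 318]) cube([667, 18, 85]);


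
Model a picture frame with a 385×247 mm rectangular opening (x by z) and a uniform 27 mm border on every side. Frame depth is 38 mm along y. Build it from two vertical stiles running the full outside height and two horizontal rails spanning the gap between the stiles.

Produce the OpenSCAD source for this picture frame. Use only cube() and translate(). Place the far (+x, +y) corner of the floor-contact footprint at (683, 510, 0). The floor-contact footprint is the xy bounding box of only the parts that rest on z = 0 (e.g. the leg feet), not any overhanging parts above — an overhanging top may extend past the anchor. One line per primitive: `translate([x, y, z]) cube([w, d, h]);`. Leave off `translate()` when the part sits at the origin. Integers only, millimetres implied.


translate([244, 472, 0]) cube([27, 38, 301]);
translate([656, 472, 0]) cube([27, 38, 301]);
translate([271, 472, 0]) cube([385, 38, 27]);
translate([271, 472, 274]) cube([385, 38, 27]);


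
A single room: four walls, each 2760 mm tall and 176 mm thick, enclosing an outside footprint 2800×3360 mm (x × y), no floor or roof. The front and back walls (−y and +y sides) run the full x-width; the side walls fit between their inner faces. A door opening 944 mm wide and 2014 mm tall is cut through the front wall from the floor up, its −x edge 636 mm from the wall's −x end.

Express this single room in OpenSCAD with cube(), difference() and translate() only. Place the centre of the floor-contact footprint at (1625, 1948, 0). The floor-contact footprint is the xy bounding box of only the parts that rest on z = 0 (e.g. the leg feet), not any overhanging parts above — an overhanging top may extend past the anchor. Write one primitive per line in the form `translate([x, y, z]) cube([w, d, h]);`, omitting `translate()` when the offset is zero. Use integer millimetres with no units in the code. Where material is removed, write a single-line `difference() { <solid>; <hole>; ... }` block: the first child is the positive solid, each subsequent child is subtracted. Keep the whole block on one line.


difference() { translate([225, 268, 0]) cube([2800, 176, 2760]); translate([861, 268, 0]) cube([944, 176, 2014]); }
translate([225, 3452, 0]) cube([2800, 176, 2760]);
translate([225, 444, 0]) cube([176, 3008, 2760]);
translate([2849, 444, 0]) cube([176, 3008, 2760]);


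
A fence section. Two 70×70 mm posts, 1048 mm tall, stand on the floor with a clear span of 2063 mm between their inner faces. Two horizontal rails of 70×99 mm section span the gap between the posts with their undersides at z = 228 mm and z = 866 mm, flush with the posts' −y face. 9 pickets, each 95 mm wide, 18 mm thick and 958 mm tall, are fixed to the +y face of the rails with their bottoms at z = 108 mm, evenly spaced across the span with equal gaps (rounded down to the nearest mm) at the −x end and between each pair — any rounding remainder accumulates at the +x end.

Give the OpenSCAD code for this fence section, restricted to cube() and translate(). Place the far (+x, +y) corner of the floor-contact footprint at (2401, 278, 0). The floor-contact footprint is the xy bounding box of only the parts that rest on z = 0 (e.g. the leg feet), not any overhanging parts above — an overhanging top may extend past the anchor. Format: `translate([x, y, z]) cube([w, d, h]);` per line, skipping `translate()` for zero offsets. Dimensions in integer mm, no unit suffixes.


translate([198, 208, 0]) cube([70, 70, 1048]);
translate([2331, 208, 0]) cube([70, 70, 1048]);
translate([268, 208, 228]) cube([2063, 70, 99]);
translate([268, 208, 866]) cube([2063, 70, 99]);
translate([388, 278, 108]) cube([95, 18, 958]);
translate([603, 278, 108]) cube([95, 18, 958]);
translate([818, 278, 108]) cube([95, 18, 958]);
translate([1033, 278, 108]) cube([95, 18, 958]);
translate([1248, 278, 108]) cube([95, 18, 958]);
translate([1463, 278, 108]) cube([95, 18, 958]);
translate([1678, 278, 108]) cube([95, 18, 958]);
translate([1893, 278, 108]) cube([95, 18, 958]);
translate([2108, 278, 108]) cube([95, 18, 958]);


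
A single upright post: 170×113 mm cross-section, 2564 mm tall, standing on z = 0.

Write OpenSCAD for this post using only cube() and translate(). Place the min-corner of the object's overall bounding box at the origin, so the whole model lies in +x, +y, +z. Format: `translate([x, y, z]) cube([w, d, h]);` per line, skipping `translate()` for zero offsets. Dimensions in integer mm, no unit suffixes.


cube([170, 113, 2564]);


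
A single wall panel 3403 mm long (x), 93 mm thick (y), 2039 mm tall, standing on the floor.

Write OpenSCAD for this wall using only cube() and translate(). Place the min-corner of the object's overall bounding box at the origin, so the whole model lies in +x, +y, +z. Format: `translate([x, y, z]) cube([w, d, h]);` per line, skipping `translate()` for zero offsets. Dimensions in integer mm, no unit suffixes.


cube([3403, 93, 2039]);


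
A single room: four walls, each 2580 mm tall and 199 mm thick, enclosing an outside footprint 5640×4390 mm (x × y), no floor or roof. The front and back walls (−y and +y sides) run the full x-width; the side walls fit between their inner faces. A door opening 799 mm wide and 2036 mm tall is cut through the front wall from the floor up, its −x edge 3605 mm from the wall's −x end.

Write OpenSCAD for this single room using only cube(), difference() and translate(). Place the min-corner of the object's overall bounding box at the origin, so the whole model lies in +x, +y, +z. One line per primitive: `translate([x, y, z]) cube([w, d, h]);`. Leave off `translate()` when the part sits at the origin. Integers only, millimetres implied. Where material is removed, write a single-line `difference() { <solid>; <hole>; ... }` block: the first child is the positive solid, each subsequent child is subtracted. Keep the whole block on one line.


difference() { cube([5640, 199, 2580]); translate([3605, 0, 0]) cube([799, 199, 2036]); }
translate([0, 4191, 0]) cube([5640, 199, 2580]);
translate([0, 199, 0]) cube([199, 3992, 2580]);
translate([5441, 199, 0]) cube([199, 3992, 2580]);


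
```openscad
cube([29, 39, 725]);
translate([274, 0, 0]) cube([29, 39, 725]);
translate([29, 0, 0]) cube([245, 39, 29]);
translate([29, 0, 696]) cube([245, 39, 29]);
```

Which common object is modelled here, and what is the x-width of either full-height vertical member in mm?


A picture frame. The border width is 29 mm.

Four thin pieces enclosing a rectangular opening — a picture frame. The two full-height stiles are 725 mm tall; the top rail sits at z = 696 and is 29 mm tall, so the border above the opening is 725 − 696 = 29 mm, matching the stile x-width.


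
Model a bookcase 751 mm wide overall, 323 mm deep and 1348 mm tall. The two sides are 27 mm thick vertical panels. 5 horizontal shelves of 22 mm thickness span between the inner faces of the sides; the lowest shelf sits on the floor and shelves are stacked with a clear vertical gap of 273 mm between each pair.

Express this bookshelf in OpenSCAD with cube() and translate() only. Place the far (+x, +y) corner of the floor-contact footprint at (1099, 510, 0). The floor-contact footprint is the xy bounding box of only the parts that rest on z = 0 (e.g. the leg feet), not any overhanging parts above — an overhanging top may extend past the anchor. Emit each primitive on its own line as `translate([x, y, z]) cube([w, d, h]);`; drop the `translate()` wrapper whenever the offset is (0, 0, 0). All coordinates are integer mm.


translate([348, 187, 0]) cube([27, 323, 1348]);
translate([1072, 187, 0]) cube([27, 323, 1348]);
translate([375, 187, 0]) cube([697, 323, 22]);
translate([375, 187, 295]) cube([697, 323, 22]);
translate([375, 187, 590]) cube([697, 323, 22]);
translate([375, 187, 885]) cube([697, 323, 22]);
translate([375, 187, 1180]) cube([697, 323, 22]);


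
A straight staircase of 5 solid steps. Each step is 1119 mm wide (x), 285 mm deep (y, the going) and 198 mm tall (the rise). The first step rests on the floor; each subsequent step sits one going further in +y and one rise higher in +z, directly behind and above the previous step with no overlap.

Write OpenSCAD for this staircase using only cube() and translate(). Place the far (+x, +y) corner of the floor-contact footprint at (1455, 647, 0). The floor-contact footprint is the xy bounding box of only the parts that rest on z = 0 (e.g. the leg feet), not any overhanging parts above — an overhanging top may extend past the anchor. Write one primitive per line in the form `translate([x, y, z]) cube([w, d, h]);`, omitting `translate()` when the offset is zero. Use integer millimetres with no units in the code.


translate([336, 362, 0]) cube([1119, 285, 198]);
translate([336, 647, 198]) cube([1119, 285, 198]);
translate([336, 932, 396]) cube([1119, 285, 198]);
translate([336, 1217, 594]) cube([1119, 285, 198]);
translate([336, 1502, 792]) cube([1119, 285, 198]);


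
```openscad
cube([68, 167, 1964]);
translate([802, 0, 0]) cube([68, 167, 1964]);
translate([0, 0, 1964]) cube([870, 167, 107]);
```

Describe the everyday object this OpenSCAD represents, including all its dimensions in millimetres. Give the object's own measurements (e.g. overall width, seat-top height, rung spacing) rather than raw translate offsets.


A door frame. The clear opening is 734 mm wide and 1964 mm high. Two 68 mm wide jambs, 167 mm deep, stand either side of the opening from the floor to the top of the opening. A 107 mm thick head sits across the top of both jambs, spanning the full outside width of the frame.


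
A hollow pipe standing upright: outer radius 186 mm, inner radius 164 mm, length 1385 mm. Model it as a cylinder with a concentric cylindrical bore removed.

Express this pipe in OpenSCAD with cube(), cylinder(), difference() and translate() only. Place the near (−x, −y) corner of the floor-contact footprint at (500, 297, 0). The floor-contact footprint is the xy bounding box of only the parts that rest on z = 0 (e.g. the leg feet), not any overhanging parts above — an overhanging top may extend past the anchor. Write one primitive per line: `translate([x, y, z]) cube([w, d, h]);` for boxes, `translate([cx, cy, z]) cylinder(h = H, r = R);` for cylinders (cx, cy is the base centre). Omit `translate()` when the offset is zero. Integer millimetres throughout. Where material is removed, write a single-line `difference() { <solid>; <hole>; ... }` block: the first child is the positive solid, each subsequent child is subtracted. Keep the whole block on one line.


difference() { translate([686, 483, 0]) cylinder(h = 1385, r = 186); translate([686, 483, 0]) cylinder(h = 1385, r = 164); }


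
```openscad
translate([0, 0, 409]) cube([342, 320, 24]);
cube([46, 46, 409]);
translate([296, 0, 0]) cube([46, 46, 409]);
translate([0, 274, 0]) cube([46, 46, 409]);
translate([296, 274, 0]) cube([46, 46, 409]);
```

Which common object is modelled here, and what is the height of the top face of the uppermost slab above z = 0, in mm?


A stool. The seat height is 433 mm.

A 342×320×24 slab at z = 409 on four corner posts — a stool. The seat top is 409 + 24 = 433 mm.


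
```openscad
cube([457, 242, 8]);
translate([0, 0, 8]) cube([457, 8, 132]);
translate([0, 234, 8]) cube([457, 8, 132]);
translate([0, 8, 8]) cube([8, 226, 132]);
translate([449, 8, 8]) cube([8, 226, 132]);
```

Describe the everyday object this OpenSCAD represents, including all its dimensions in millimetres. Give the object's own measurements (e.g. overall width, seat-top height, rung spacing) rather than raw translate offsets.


An open-topped rectangular box: outside dimensions 457×242×140 mm, with a uniform wall and base thickness of 8 mm. The base is a full 457×242 slab on the floor; four walls sit on top of the base. The front and back walls (the −y and +y sides) span the full width; the two side walls fit between them.


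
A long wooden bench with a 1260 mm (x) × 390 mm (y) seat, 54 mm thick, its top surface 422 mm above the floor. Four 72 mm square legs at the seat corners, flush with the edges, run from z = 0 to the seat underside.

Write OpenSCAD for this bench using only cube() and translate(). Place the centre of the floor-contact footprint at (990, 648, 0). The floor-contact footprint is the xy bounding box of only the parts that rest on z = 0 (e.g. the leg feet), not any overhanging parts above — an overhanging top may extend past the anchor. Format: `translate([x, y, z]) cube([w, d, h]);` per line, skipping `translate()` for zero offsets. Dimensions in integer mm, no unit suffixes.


// leg_h = 422 − 54 = 368
translate([360, 453, 368]) cube([1260, 390, 54]);
translate([360, 453, 0]) cube([72, 72, 368]);
translate([360, 771, 0]) cube([72, 72, 368]);
translate([1548, 453, 0]) cube([72, 72, 368]);
translate([1548, 771, 0]) cube([72, 72, 368]);
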